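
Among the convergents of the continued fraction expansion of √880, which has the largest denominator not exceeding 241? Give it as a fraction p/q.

√880 = [29; 1, 1, 1, 58, …] (period length 4).
Convergents:
  p_0/q_0 = 29/1
  p_1/q_1 = 30/1
  p_2/q_2 = 59/2
  p_3/q_3 = 89/3
  p_4/q_4 = 5221/176
  p_5/q_5 = 5310/179
  p_6/q_6 = 10531/355
q_5 = 179 ≤ 241 < 355 = q_6, so the answer is 5310/179.

5310/179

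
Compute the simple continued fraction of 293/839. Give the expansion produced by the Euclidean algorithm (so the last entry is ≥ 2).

293 = 0·839 + 293
839 = 2·293 + 253
293 = 1·253 + 40
253 = 6·40 + 13
40 = 3·13 + 1
13 = 13·1 + 0  (stop)
So 293/839 = [0; 2, 1, 6, 3, 13].

[0; 2, 1, 6, 3, 13]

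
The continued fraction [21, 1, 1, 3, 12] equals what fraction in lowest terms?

Using pₖ = aₖpₖ₋₁ + pₖ₋₂ and qₖ = aₖqₖ₋₁ + qₖ₋₂:
  k=0: a=21, p=21, q=1
  k=1: a=1, p=22, q=1
  k=2: a=1, p=43, q=2
  k=3: a=3, p=151, q=7
  k=4: a=12, p=1855, q=86

1855/86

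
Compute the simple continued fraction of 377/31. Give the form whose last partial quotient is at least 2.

[12; 6, 5]

377 = 12·31 + 5
31 = 6·5 + 1
5 = 5·1 + 0  (stop)
So 377/31 = [12; 6, 5].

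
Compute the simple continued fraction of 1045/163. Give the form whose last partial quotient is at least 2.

[6; 2, 2, 3, 4, 2]

1045 = 6*163 + 67
163 = 2*67 + 29
67 = 2*29 + 9
29 = 3*9 + 2
9 = 4*2 + 1
2 = 2*1 + 0  (stop)
So 1045/163 = [6; 2, 2, 3, 4, 2].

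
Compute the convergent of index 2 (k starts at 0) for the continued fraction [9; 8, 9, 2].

Using pₖ = aₖpₖ₋₁ + pₖ₋₂, qₖ = aₖqₖ₋₁ + qₖ₋₂ (with p₋₁=1, p₋₂=0, q₋₁=0, q₋₂=1):
  k=0: a=9, p=9, q=1
  k=1: a=8, p=73, q=8
  k=2: a=9, p=666, q=73

666/73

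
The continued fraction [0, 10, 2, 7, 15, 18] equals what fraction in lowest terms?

Using pₖ = aₖpₖ₋₁ + pₖ₋₂ and qₖ = aₖqₖ₋₁ + qₖ₋₂:
  k=0: a=0, p=0, q=1
  k=1: a=10, p=1, q=10
  k=2: a=2, p=2, q=21
  k=3: a=7, p=15, q=157
  k=4: a=15, p=227, q=2376
  k=5: a=18, p=4101, q=42925

4101/42925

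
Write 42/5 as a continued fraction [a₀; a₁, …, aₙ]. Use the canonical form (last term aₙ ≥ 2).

[8; 2, 2]

42 = 8*5 + 2
5 = 2*2 + 1
2 = 2*1 + 0  (stop)
So 42/5 = [8; 2, 2].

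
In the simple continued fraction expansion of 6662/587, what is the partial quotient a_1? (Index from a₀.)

6662 = 11·587 + 205   →  a_0 = 11
587 = 2·205 + 177   →  a_1 = 2

2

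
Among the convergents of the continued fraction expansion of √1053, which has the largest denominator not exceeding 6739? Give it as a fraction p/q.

√1053 = [32; 2, 4, 2, 64, …] (period length 4).
Convergents:
  p_0/q_0 = 32/1
  p_1/q_1 = 65/2
  p_2/q_2 = 292/9
  p_3/q_3 = 649/20
  p_4/q_4 = 41828/1289
  p_5/q_5 = 84305/2598
  p_6/q_6 = 379048/11681
q_5 = 2598 ≤ 6739 < 11681 = q_6, so the answer is 84305/2598.

84305/2598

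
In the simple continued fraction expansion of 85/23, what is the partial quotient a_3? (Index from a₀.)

85 = 3·23 + 16   →  a_0 = 3
23 = 1·16 + 7   →  a_1 = 1
16 = 2·7 + 2   →  a_2 = 2
7 = 3·2 + 1   →  a_3 = 3

3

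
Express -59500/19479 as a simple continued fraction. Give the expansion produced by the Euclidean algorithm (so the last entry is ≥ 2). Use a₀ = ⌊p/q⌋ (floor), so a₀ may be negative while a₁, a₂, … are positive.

-59500 = -4×19479 + 18416
19479 = 1×18416 + 1063
18416 = 17×1063 + 345
1063 = 3×345 + 28
345 = 12×28 + 9
28 = 3×9 + 1
9 = 9×1 + 0  (stop)
So -59500/19479 = [-4; 1, 17, 3, 12, 3, 9].

[-4; 1, 17, 3, 12, 3, 9]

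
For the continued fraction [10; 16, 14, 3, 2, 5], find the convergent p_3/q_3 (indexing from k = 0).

Using pₖ = aₖpₖ₋₁ + pₖ₋₂, qₖ = aₖqₖ₋₁ + qₖ₋₂ (with p₋₁=1, p₋₂=0, q₋₁=0, q₋₂=1):
  k=0: a=10, p=10, q=1
  k=1: a=16, p=161, q=16
  k=2: a=14, p=2264, q=225
  k=3: a=3, p=6953, q=691

6953/691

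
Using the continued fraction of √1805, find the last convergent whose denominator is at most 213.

√1805 = [42; 2, 16, 2, 84, …] (period length 4).
Convergents:
  p_0/q_0 = 42/1
  p_1/q_1 = 85/2
  p_2/q_2 = 1402/33
  p_3/q_3 = 2889/68
  p_4/q_4 = 244078/5745
q_3 = 68 ≤ 213 < 5745 = q_4, so the answer is 2889/68.

2889/68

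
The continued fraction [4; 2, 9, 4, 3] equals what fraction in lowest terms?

1132/253

Using pₖ = aₖpₖ₋₁ + pₖ₋₂ and qₖ = aₖqₖ₋₁ + qₖ₋₂:
  k=0: a=4, p=4, q=1
  k=1: a=2, p=9, q=2
  k=2: a=9, p=85, q=19
  k=3: a=4, p=349, q=78
  k=4: a=3, p=1132, q=253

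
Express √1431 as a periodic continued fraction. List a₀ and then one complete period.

a₀ = ⌊√1431⌋ = 37.
With m₀=0, d₀=1 and mₖ₊₁ = dₖaₖ − mₖ, dₖ₊₁ = (n − mₖ₊₁²)/dₖ, aₖ₊₁ = ⌊(a₀+mₖ₊₁)/dₖ₊₁⌋:
  k=1: m=37, d=62, a=1
  k=2: m=25, d=13, a=4
  k=3: m=27, d=54, a=1
  k=4: m=27, d=13, a=4
  k=5: m=25, d=62, a=1
  k=6: m=37, d=1, a=74
d=1 and a=2a₀=74 at k=6, so the next step gives (m, d) = (37, 62) again — its k=1 value — and the period has length 6.

[37; 1, 4, 1, 4, 1, 74]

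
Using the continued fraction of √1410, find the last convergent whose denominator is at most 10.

√1410 = [37; 1, 1, 4, 1, 1, 74, …] (period length 6).
Convergents:
  p_0/q_0 = 37/1
  p_1/q_1 = 38/1
  p_2/q_2 = 75/2
  p_3/q_3 = 338/9
  p_4/q_4 = 413/11
q_3 = 9 ≤ 10 < 11 = q_4, so the answer is 338/9.

338/9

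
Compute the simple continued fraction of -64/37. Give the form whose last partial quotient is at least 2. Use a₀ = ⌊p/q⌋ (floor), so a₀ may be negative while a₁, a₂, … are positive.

[-2; 3, 1, 2, 3]

-64 = -2·37 + 10
37 = 3·10 + 7
10 = 1·7 + 3
7 = 2·3 + 1
3 = 3·1 + 0  (stop)
So -64/37 = [-2; 3, 1, 2, 3].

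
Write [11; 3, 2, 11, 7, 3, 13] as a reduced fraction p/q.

Using pₖ = aₖpₖ₋₁ + pₖ₋₂ and qₖ = aₖqₖ₋₁ + qₖ₋₂:
  k=0: a=11, p=11, q=1
  k=1: a=3, p=34, q=3
  k=2: a=2, p=79, q=7
  k=3: a=11, p=903, q=80
  k=4: a=7, p=6400, q=567
  k=5: a=3, p=20103, q=1781
  k=6: a=13, p=267739, q=23720

267739/23720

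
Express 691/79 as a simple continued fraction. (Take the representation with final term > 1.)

691 = 8×79 + 59
79 = 1×59 + 20
59 = 2×20 + 19
20 = 1×19 + 1
19 = 19×1 + 0  (stop)
So 691/79 = [8; 1, 2, 1, 19].

[8; 1, 2, 1, 19]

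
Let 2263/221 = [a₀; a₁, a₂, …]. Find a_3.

2263 = 10·221 + 53   →  a_0 = 10
221 = 4·53 + 9   →  a_1 = 4
53 = 5·9 + 8   →  a_2 = 5
9 = 1·8 + 1   →  a_3 = 1

1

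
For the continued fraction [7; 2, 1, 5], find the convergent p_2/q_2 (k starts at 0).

22/3

Using pₖ = aₖpₖ₋₁ + pₖ₋₂, qₖ = aₖqₖ₋₁ + qₖ₋₂ (with p₋₁=1, p₋₂=0, q₋₁=0, q₋₂=1):
  k=0: a=7, p=7, q=1
  k=1: a=2, p=15, q=2
  k=2: a=1, p=22, q=3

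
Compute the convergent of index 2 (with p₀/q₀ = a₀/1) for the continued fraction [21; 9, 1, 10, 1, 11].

211/10

Using pₖ = aₖpₖ₋₁ + pₖ₋₂, qₖ = aₖqₖ₋₁ + qₖ₋₂ (with p₋₁=1, p₋₂=0, q₋₁=0, q₋₂=1):
  k=0: a=21, p=21, q=1
  k=1: a=9, p=190, q=9
  k=2: a=1, p=211, q=10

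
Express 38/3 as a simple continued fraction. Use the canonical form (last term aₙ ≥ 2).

38 = 12·3 + 2
3 = 1·2 + 1
2 = 2·1 + 0  (stop)
So 38/3 = [12; 1, 2].

[12; 1, 2]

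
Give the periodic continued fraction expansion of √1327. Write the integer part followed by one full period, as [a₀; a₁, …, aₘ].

a₀ = ⌊√1327⌋ = 36.
With m₀=0, d₀=1 and mₖ₊₁ = dₖaₖ − mₖ, dₖ₊₁ = (n − mₖ₊₁²)/dₖ, aₖ₊₁ = ⌊(a₀+mₖ₊₁)/dₖ₊₁⌋:
  k=1: m=36, d=31, a=2
  k=2: m=26, d=21, a=2
  k=3: m=16, d=51, a=1
  k=4: m=35, d=2, a=35
  k=5: m=35, d=51, a=1
  k=6: m=16, d=21, a=2
  k=7: m=26, d=31, a=2
  k=8: m=36, d=1, a=72
d=1 and a=2a₀=72 at k=8, so the next step gives (m, d) = (36, 31) again — its k=1 value — and the period has length 8.

[36; 2, 2, 1, 35, 1, 2, 2, 72]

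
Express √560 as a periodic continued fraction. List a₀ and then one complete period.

a₀ = ⌊√560⌋ = 23.

[23; 1, 1, 1, 46]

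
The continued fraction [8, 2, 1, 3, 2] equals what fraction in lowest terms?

209/25

Using pₖ = aₖpₖ₋₁ + pₖ₋₂ and qₖ = aₖqₖ₋₁ + qₖ₋₂:
  k=0: a=8, p=8, q=1
  k=1: a=2, p=17, q=2
  k=2: a=1, p=25, q=3
  k=3: a=3, p=92, q=11
  k=4: a=2, p=209, q=25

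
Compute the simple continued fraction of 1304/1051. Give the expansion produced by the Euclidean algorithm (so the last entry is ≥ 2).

1304 = 1*1051 + 253
1051 = 4*253 + 39
253 = 6*39 + 19
39 = 2*19 + 1
19 = 19*1 + 0  (stop)
So 1304/1051 = [1; 4, 6, 2, 19].

[1; 4, 6, 2, 19]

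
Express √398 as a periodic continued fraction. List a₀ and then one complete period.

a₀ = ⌊√398⌋ = 19.
With m₀=0, d₀=1 and mₖ₊₁ = dₖaₖ − mₖ, dₖ₊₁ = (n − mₖ₊₁²)/dₖ, aₖ₊₁ = ⌊(a₀+mₖ₊₁)/dₖ₊₁⌋:
  k=1: m=19, d=37, a=1
  k=2: m=18, d=2, a=18
  k=3: m=18, d=37, a=1
  k=4: m=19, d=1, a=38
d=1 and a=2a₀=38 at k=4, so the next step gives (m, d) = (19, 37) again — its k=1 value — and the period has length 4.

[19; 1, 18, 1, 38]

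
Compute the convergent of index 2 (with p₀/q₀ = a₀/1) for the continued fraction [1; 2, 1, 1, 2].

Using pₖ = aₖpₖ₋₁ + pₖ₋₂, qₖ = aₖqₖ₋₁ + qₖ₋₂ (with p₋₁=1, p₋₂=0, q₋₁=0, q₋₂=1):
  k=0: a=1, p=1, q=1
  k=1: a=2, p=3, q=2
  k=2: a=1, p=4, q=3

4/3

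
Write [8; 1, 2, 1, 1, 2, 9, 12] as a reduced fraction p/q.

Fold from the inside: start with 12/1.
  9 + 1/12 = 109/12
  2 + 12/109 = 230/109
  1 + 109/230 = 339/230
  1 + 230/339 = 569/339
  2 + 339/569 = 1477/569
  1 + 569/1477 = 2046/1477
  8 + 1477/2046 = 17845/2046

17845/2046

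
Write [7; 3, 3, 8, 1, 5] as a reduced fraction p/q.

Using pₖ = aₖpₖ₋₁ + pₖ₋₂ and qₖ = aₖqₖ₋₁ + qₖ₋₂:
  k=0: a=7, p=7, q=1
  k=1: a=3, p=22, q=3
  k=2: a=3, p=73, q=10
  k=3: a=8, p=606, q=83
  k=4: a=1, p=679, q=93
  k=5: a=5, p=4001, q=548

4001/548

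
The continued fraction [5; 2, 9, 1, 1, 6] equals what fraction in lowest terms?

1429/261

Fold from the inside: start with 6/1.
  1 + 1/6 = 7/6
  1 + 6/7 = 13/7
  9 + 7/13 = 124/13
  2 + 13/124 = 261/124
  5 + 124/261 = 1429/261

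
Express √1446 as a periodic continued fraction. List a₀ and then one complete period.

[38; 38, 76]

a₀ = ⌊√1446⌋ = 38.
With m₀=0, d₀=1 and mₖ₊₁ = dₖaₖ − mₖ, dₖ₊₁ = (n − mₖ₊₁²)/dₖ, aₖ₊₁ = ⌊(a₀+mₖ₊₁)/dₖ₊₁⌋:
  k=1: m=38, d=2, a=38
  k=2: m=38, d=1, a=76
d=1 and a=2a₀=76 at k=2, so the next step gives (m, d) = (38, 2) again — its k=1 value — and the period has length 2.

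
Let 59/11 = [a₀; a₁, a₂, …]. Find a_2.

1

59 = 5·11 + 4   →  a_0 = 5
11 = 2·4 + 3   →  a_1 = 2
4 = 1·3 + 1   →  a_2 = 1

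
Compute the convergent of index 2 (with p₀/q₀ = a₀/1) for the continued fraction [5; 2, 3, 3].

Using pₖ = aₖpₖ₋₁ + pₖ₋₂, qₖ = aₖqₖ₋₁ + qₖ₋₂ (with p₋₁=1, p₋₂=0, q₋₁=0, q₋₂=1):
  k=0: a=5, p=5, q=1
  k=1: a=2, p=11, q=2
  k=2: a=3, p=38, q=7

38/7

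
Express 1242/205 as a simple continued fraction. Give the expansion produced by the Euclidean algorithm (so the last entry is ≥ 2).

[6; 17, 12]

1242 = 6*205 + 12
205 = 17*12 + 1
12 = 12*1 + 0  (stop)
So 1242/205 = [6; 17, 12].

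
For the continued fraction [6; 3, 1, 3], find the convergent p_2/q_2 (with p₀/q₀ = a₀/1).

25/4

Using pₖ = aₖpₖ₋₁ + pₖ₋₂, qₖ = aₖqₖ₋₁ + qₖ₋₂ (with p₋₁=1, p₋₂=0, q₋₁=0, q₋₂=1):
  k=0: a=6, p=6, q=1
  k=1: a=3, p=19, q=3
  k=2: a=1, p=25, q=4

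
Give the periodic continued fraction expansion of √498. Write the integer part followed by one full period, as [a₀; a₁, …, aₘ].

a₀ = ⌊√498⌋ = 22.
With m₀=0, d₀=1 and mₖ₊₁ = dₖaₖ − mₖ, dₖ₊₁ = (n − mₖ₊₁²)/dₖ, aₖ₊₁ = ⌊(a₀+mₖ₊₁)/dₖ₊₁⌋:
  k=1: m=22, d=14, a=3
  k=2: m=20, d=7, a=6
  k=3: m=22, d=2, a=22
  k=4: m=22, d=7, a=6
  k=5: m=20, d=14, a=3
  k=6: m=22, d=1, a=44
d=1 and a=2a₀=44 at k=6, so the next step gives (m, d) = (22, 14) again — its k=1 value — and the period has length 6.

[22; 3, 6, 22, 6, 3, 44]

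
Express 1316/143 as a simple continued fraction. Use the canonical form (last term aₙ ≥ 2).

1316 = 9×143 + 29
143 = 4×29 + 27
29 = 1×27 + 2
27 = 13×2 + 1
2 = 2×1 + 0  (stop)
So 1316/143 = [9; 4, 1, 13, 2].

[9; 4, 1, 13, 2]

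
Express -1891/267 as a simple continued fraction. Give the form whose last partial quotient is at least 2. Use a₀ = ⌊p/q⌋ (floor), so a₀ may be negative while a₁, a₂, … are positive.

-1891 = -8×267 + 245
267 = 1×245 + 22
245 = 11×22 + 3
22 = 7×3 + 1
3 = 3×1 + 0  (stop)
So -1891/267 = [-8; 1, 11, 7, 3].

[-8; 1, 11, 7, 3]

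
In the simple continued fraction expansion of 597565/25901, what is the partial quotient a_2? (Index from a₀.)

597565 = 23·25901 + 1842   →  a_0 = 23
25901 = 14·1842 + 113   →  a_1 = 14
1842 = 16·113 + 34   →  a_2 = 16

16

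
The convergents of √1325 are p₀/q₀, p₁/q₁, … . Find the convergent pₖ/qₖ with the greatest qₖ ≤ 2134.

66249/1820

√1325 = [36; 2, 2, 72, …] (period length 3).
Convergents:
  p_0/q_0 = 36/1
  p_1/q_1 = 73/2
  p_2/q_2 = 182/5
  p_3/q_3 = 13177/362
  p_4/q_4 = 26536/729
  p_5/q_5 = 66249/1820
  p_6/q_6 = 4796464/131769
q_5 = 1820 ≤ 2134 < 131769 = q_6, so the answer is 66249/1820.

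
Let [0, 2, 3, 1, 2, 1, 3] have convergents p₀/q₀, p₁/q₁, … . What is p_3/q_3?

4/9

Using pₖ = aₖpₖ₋₁ + pₖ₋₂, qₖ = aₖqₖ₋₁ + qₖ₋₂ (with p₋₁=1, p₋₂=0, q₋₁=0, q₋₂=1):
  k=0: a=0, p=0, q=1
  k=1: a=2, p=1, q=2
  k=2: a=3, p=3, q=7
  k=3: a=1, p=4, q=9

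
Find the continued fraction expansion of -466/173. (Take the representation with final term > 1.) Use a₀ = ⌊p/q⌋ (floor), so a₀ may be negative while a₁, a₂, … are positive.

-466 = -3×173 + 53
173 = 3×53 + 14
53 = 3×14 + 11
14 = 1×11 + 3
11 = 3×3 + 2
3 = 1×2 + 1
2 = 2×1 + 0  (stop)
So -466/173 = [-3; 3, 3, 1, 3, 1, 2].

[-3; 3, 3, 1, 3, 1, 2]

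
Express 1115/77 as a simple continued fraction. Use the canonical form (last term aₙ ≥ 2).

1115 = 14*77 + 37
77 = 2*37 + 3
37 = 12*3 + 1
3 = 3*1 + 0  (stop)
So 1115/77 = [14; 2, 12, 3].

[14; 2, 12, 3]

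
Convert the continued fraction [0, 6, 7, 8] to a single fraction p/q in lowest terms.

57/350

Using pₖ = aₖpₖ₋₁ + pₖ₋₂ and qₖ = aₖqₖ₋₁ + qₖ₋₂:
  k=0: a=0, p=0, q=1
  k=1: a=6, p=1, q=6
  k=2: a=7, p=7, q=43
  k=3: a=8, p=57, q=350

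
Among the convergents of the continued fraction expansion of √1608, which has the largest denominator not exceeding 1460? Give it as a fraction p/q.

32120/801

√1608 = [40; 10, 80, …] (period length 2).
Convergents:
  p_0/q_0 = 40/1
  p_1/q_1 = 401/10
  p_2/q_2 = 32120/801
  p_3/q_3 = 321601/8020
q_2 = 801 ≤ 1460 < 8020 = q_3, so the answer is 32120/801.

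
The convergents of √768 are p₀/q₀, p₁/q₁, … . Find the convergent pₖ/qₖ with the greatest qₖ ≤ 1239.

√768 = [27; 1, 2, 2, 13, 2, 2, 1, 54, …] (period length 8).
Convergents:
  p_0/q_0 = 27/1
  p_1/q_1 = 28/1
  p_2/q_2 = 83/3
  p_3/q_3 = 194/7
  p_4/q_4 = 2605/94
  p_5/q_5 = 5404/195
  p_6/q_6 = 13413/484
  p_7/q_7 = 18817/679
  p_8/q_8 = 1029531/37150
q_7 = 679 ≤ 1239 < 37150 = q_8, so the answer is 18817/679.

18817/679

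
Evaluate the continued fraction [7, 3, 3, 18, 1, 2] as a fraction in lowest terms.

Fold from the inside: start with 2/1.
  1 + 1/2 = 3/2
  18 + 2/3 = 56/3
  3 + 3/56 = 171/56
  3 + 56/171 = 569/171
  7 + 171/569 = 4154/569

4154/569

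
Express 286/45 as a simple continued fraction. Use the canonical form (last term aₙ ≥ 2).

286 = 6·45 + 16
45 = 2·16 + 13
16 = 1·13 + 3
13 = 4·3 + 1
3 = 3·1 + 0  (stop)
So 286/45 = [6; 2, 1, 4, 3].

[6; 2, 1, 4, 3]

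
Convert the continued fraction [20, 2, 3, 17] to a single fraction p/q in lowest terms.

Using pₖ = aₖpₖ₋₁ + pₖ₋₂ and qₖ = aₖqₖ₋₁ + qₖ₋₂:
  k=0: a=20, p=20, q=1
  k=1: a=2, p=41, q=2
  k=2: a=3, p=143, q=7
  k=3: a=17, p=2472, q=121

2472/121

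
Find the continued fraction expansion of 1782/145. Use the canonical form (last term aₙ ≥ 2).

1782 = 12*145 + 42
145 = 3*42 + 19
42 = 2*19 + 4
19 = 4*4 + 3
4 = 1*3 + 1
3 = 3*1 + 0  (stop)
So 1782/145 = [12; 3, 2, 4, 1, 3].

[12; 3, 2, 4, 1, 3]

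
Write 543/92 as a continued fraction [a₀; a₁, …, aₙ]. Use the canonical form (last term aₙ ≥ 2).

[5; 1, 9, 4, 2]

543 = 5×92 + 83
92 = 1×83 + 9
83 = 9×9 + 2
9 = 4×2 + 1
2 = 2×1 + 0  (stop)
So 543/92 = [5; 1, 9, 4, 2].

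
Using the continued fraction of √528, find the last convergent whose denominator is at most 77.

1057/46

√528 = [22; 1, 44, …] (period length 2).
Convergents:
  p_0/q_0 = 22/1
  p_1/q_1 = 23/1
  p_2/q_2 = 1034/45
  p_3/q_3 = 1057/46
  p_4/q_4 = 47542/2069
q_3 = 46 ≤ 77 < 2069 = q_4, so the answer is 1057/46.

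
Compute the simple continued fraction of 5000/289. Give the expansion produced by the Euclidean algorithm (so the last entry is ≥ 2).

[17; 3, 3, 9, 3]

5000 = 17*289 + 87
289 = 3*87 + 28
87 = 3*28 + 3
28 = 9*3 + 1
3 = 3*1 + 0  (stop)
So 5000/289 = [17; 3, 3, 9, 3].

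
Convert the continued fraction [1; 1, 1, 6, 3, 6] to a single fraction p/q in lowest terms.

Fold from the inside: start with 6/1.
  3 + 1/6 = 19/6
  6 + 6/19 = 120/19
  1 + 19/120 = 139/120
  1 + 120/139 = 259/139
  1 + 139/259 = 398/259

398/259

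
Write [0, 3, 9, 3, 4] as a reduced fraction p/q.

Using pₖ = aₖpₖ₋₁ + pₖ₋₂ and qₖ = aₖqₖ₋₁ + qₖ₋₂:
  k=0: a=0, p=0, q=1
  k=1: a=3, p=1, q=3
  k=2: a=9, p=9, q=28
  k=3: a=3, p=28, q=87
  k=4: a=4, p=121, q=376

121/376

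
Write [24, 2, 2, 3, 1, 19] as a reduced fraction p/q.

Using pₖ = aₖpₖ₋₁ + pₖ₋₂ and qₖ = aₖqₖ₋₁ + qₖ₋₂:
  k=0: a=24, p=24, q=1
  k=1: a=2, p=49, q=2
  k=2: a=2, p=122, q=5
  k=3: a=3, p=415, q=17
  k=4: a=1, p=537, q=22
  k=5: a=19, p=10618, q=435

10618/435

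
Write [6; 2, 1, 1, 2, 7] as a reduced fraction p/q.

613/96

Fold from the inside: start with 7/1.
  2 + 1/7 = 15/7
  1 + 7/15 = 22/15
  1 + 15/22 = 37/22
  2 + 22/37 = 96/37
  6 + 37/96 = 613/96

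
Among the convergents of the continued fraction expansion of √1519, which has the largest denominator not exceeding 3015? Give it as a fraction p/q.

117001/3002

√1519 = [38; 1, 37, 1, 76, …] (period length 4).
Convergents:
  p_0/q_0 = 38/1
  p_1/q_1 = 39/1
  p_2/q_2 = 1481/38
  p_3/q_3 = 1520/39
  p_4/q_4 = 117001/3002
  p_5/q_5 = 118521/3041
q_4 = 3002 ≤ 3015 < 3041 = q_5, so the answer is 117001/3002.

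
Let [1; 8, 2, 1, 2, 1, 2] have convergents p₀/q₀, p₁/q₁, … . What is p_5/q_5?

Using pₖ = aₖpₖ₋₁ + pₖ₋₂, qₖ = aₖqₖ₋₁ + qₖ₋₂ (with p₋₁=1, p₋₂=0, q₋₁=0, q₋₂=1):
  k=0: a=1, p=1, q=1
  k=1: a=8, p=9, q=8
  k=2: a=2, p=19, q=17
  k=3: a=1, p=28, q=25
  k=4: a=2, p=75, q=67
  k=5: a=1, p=103, q=92

103/92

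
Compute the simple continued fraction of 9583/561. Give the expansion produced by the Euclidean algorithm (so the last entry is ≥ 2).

9583 = 17×561 + 46
561 = 12×46 + 9
46 = 5×9 + 1
9 = 9×1 + 0  (stop)
So 9583/561 = [17; 12, 5, 9].

[17; 12, 5, 9]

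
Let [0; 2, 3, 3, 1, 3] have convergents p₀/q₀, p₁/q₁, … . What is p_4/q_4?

13/30

Using pₖ = aₖpₖ₋₁ + pₖ₋₂, qₖ = aₖqₖ₋₁ + qₖ₋₂ (with p₋₁=1, p₋₂=0, q₋₁=0, q₋₂=1):
  k=0: a=0, p=0, q=1
  k=1: a=2, p=1, q=2
  k=2: a=3, p=3, q=7
  k=3: a=3, p=10, q=23
  k=4: a=1, p=13, q=30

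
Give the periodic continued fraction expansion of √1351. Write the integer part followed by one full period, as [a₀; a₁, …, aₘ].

a₀ = ⌊√1351⌋ = 36.
With m₀=0, d₀=1 and mₖ₊₁ = dₖaₖ − mₖ, dₖ₊₁ = (n − mₖ₊₁²)/dₖ, aₖ₊₁ = ⌊(a₀+mₖ₊₁)/dₖ₊₁⌋:
  k=1: m=36, d=55, a=1
  k=2: m=19, d=18, a=3
  k=3: m=35, d=7, a=10
  k=4: m=35, d=18, a=3
  k=5: m=19, d=55, a=1
  k=6: m=36, d=1, a=72
d=1 and a=2a₀=72 at k=6, so the next step gives (m, d) = (36, 55) again — its k=1 value — and the period has length 6.

[36; 1, 3, 10, 3, 1, 72]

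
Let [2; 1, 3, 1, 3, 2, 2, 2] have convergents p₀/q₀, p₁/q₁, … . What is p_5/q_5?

120/43

Using pₖ = aₖpₖ₋₁ + pₖ₋₂, qₖ = aₖqₖ₋₁ + qₖ₋₂ (with p₋₁=1, p₋₂=0, q₋₁=0, q₋₂=1):
  k=0: a=2, p=2, q=1
  k=1: a=1, p=3, q=1
  k=2: a=3, p=11, q=4
  k=3: a=1, p=14, q=5
  k=4: a=3, p=53, q=19
  k=5: a=2, p=120, q=43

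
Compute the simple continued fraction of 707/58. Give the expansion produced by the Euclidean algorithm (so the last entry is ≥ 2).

707 = 12·58 + 11
58 = 5·11 + 3
11 = 3·3 + 2
3 = 1·2 + 1
2 = 2·1 + 0  (stop)
So 707/58 = [12; 5, 3, 1, 2].

[12; 5, 3, 1, 2]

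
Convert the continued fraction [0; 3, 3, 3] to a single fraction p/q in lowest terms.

10/33

Using pₖ = aₖpₖ₋₁ + pₖ₋₂ and qₖ = aₖqₖ₋₁ + qₖ₋₂:
  k=0: a=0, p=0, q=1
  k=1: a=3, p=1, q=3
  k=2: a=3, p=3, q=10
  k=3: a=3, p=10, q=33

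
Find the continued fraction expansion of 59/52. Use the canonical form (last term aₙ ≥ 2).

[1; 7, 2, 3]

59 = 1·52 + 7
52 = 7·7 + 3
7 = 2·3 + 1
3 = 3·1 + 0  (stop)
So 59/52 = [1; 7, 2, 3].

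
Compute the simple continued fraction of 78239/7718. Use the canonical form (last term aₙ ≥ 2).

[10; 7, 3, 2, 8, 2, 8]

78239 = 10·7718 + 1059
7718 = 7·1059 + 305
1059 = 3·305 + 144
305 = 2·144 + 17
144 = 8·17 + 8
17 = 2·8 + 1
8 = 8·1 + 0  (stop)
So 78239/7718 = [10; 7, 3, 2, 8, 2, 8].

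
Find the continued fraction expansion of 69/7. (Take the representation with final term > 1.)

[9; 1, 6]

69 = 9×7 + 6
7 = 1×6 + 1
6 = 6×1 + 0  (stop)
So 69/7 = [9; 1, 6].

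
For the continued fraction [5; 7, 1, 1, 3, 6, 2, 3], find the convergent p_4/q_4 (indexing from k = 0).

272/53

Using pₖ = aₖpₖ₋₁ + pₖ₋₂, qₖ = aₖqₖ₋₁ + qₖ₋₂ (with p₋₁=1, p₋₂=0, q₋₁=0, q₋₂=1):
  k=0: a=5, p=5, q=1
  k=1: a=7, p=36, q=7
  k=2: a=1, p=41, q=8
  k=3: a=1, p=77, q=15
  k=4: a=3, p=272, q=53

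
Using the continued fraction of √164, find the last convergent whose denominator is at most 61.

397/31

√164 = [12; 1, 4, 6, 4, 1, 24, …] (period length 6).
Convergents:
  p_0/q_0 = 12/1
  p_1/q_1 = 13/1
  p_2/q_2 = 64/5
  p_3/q_3 = 397/31
  p_4/q_4 = 1652/129
q_3 = 31 ≤ 61 < 129 = q_4, so the answer is 397/31.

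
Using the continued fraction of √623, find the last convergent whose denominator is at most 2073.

√623 = [24; 1, 23, 1, 48, …] (period length 4).
Convergents:
  p_0/q_0 = 24/1
  p_1/q_1 = 25/1
  p_2/q_2 = 599/24
  p_3/q_3 = 624/25
  p_4/q_4 = 30551/1224
  p_5/q_5 = 31175/1249
  p_6/q_6 = 747576/29951
q_5 = 1249 ≤ 2073 < 29951 = q_6, so the answer is 31175/1249.

31175/1249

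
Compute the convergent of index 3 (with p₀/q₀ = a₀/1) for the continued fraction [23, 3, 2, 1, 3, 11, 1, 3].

233/10

Using pₖ = aₖpₖ₋₁ + pₖ₋₂, qₖ = aₖqₖ₋₁ + qₖ₋₂ (with p₋₁=1, p₋₂=0, q₋₁=0, q₋₂=1):
  k=0: a=23, p=23, q=1
  k=1: a=3, p=70, q=3
  k=2: a=2, p=163, q=7
  k=3: a=1, p=233, q=10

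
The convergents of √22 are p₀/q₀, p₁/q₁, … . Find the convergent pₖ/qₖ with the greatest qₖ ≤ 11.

14/3

√22 = [4; 1, 2, 4, 2, 1, 8, …] (period length 6).
Convergents:
  p_0/q_0 = 4/1
  p_1/q_1 = 5/1
  p_2/q_2 = 14/3
  p_3/q_3 = 61/13
q_2 = 3 ≤ 11 < 13 = q_3, so the answer is 14/3.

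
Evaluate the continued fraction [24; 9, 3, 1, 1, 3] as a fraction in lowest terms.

5593/232

Using pₖ = aₖpₖ₋₁ + pₖ₋₂ and qₖ = aₖqₖ₋₁ + qₖ₋₂:
  k=0: a=24, p=24, q=1
  k=1: a=9, p=217, q=9
  k=2: a=3, p=675, q=28
  k=3: a=1, p=892, q=37
  k=4: a=1, p=1567, q=65
  k=5: a=3, p=5593, q=232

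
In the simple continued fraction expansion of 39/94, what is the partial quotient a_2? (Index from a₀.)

39 = 0·94 + 39   →  a_0 = 0
94 = 2·39 + 16   →  a_1 = 2
39 = 2·16 + 7   →  a_2 = 2

2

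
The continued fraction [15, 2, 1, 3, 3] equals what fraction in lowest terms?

553/36

Fold from the inside: start with 3/1.
  3 + 1/3 = 10/3
  1 + 3/10 = 13/10
  2 + 10/13 = 36/13
  15 + 13/36 = 553/36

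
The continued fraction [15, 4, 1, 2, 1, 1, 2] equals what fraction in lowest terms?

1293/85

Fold from the inside: start with 2/1.
  1 + 1/2 = 3/2
  1 + 2/3 = 5/3
  2 + 3/5 = 13/5
  1 + 5/13 = 18/13
  4 + 13/18 = 85/18
  15 + 18/85 = 1293/85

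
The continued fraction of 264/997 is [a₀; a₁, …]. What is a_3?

264 = 0·997 + 264   →  a_0 = 0
997 = 3·264 + 205   →  a_1 = 3
264 = 1·205 + 59   →  a_2 = 1
205 = 3·59 + 28   →  a_3 = 3

3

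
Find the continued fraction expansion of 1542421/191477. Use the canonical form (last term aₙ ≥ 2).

1542421 = 8*191477 + 10605
191477 = 18*10605 + 587
10605 = 18*587 + 39
587 = 15*39 + 2
39 = 19*2 + 1
2 = 2*1 + 0  (stop)
So 1542421/191477 = [8; 18, 18, 15, 19, 2].

[8; 18, 18, 15, 19, 2]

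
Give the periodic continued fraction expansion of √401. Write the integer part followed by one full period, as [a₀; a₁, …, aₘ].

[20; 40]

a₀ = ⌊√401⌋ = 20.
With m₀=0, d₀=1 and mₖ₊₁ = dₖaₖ − mₖ, dₖ₊₁ = (n − mₖ₊₁²)/dₖ, aₖ₊₁ = ⌊(a₀+mₖ₊₁)/dₖ₊₁⌋:
  k=1: m=20, d=1, a=40
d=1 and a=2a₀=40 at k=1, so the next step gives (m, d) = (20, 1) again — its k=1 value — and the period has length 1.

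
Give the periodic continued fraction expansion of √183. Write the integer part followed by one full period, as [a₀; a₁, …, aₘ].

[13; 1, 1, 8, 1, 1, 26]

a₀ = ⌊√183⌋ = 13.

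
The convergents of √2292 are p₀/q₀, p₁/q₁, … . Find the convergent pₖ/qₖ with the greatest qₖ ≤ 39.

383/8

√2292 = [47; 1, 6, 1, 94, …] (period length 4).
Convergents:
  p_0/q_0 = 47/1
  p_1/q_1 = 48/1
  p_2/q_2 = 335/7
  p_3/q_3 = 383/8
  p_4/q_4 = 36337/759
q_3 = 8 ≤ 39 < 759 = q_4, so the answer is 383/8.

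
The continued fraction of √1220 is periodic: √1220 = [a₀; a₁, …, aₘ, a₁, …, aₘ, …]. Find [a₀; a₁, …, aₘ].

a₀ = ⌊√1220⌋ = 34.
With m₀=0, d₀=1 and mₖ₊₁ = dₖaₖ − mₖ, dₖ₊₁ = (n − mₖ₊₁²)/dₖ, aₖ₊₁ = ⌊(a₀+mₖ₊₁)/dₖ₊₁⌋:
  k=1: m=34, d=64, a=1
  k=2: m=30, d=5, a=12
  k=3: m=30, d=64, a=1
  k=4: m=34, d=1, a=68
d=1 and a=2a₀=68 at k=4, so the next step gives (m, d) = (34, 64) again — its k=1 value — and the period has length 4.

[34; 1, 12, 1, 68]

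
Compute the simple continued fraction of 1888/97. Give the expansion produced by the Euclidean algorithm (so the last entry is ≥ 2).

1888 = 19*97 + 45
97 = 2*45 + 7
45 = 6*7 + 3
7 = 2*3 + 1
3 = 3*1 + 0  (stop)
So 1888/97 = [19; 2, 6, 2, 3].

[19; 2, 6, 2, 3]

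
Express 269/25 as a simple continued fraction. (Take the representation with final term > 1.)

269 = 10*25 + 19
25 = 1*19 + 6
19 = 3*6 + 1
6 = 6*1 + 0  (stop)
So 269/25 = [10; 1, 3, 6].

[10; 1, 3, 6]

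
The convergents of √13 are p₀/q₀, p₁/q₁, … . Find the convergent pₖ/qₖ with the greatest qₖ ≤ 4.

11/3

√13 = [3; 1, 1, 1, 1, 6, …] (period length 5).
Convergents:
  p_0/q_0 = 3/1
  p_1/q_1 = 4/1
  p_2/q_2 = 7/2
  p_3/q_3 = 11/3
  p_4/q_4 = 18/5
q_3 = 3 ≤ 4 < 5 = q_4, so the answer is 11/3.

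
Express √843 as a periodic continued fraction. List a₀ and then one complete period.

a₀ = ⌊√843⌋ = 29.
With m₀=0, d₀=1 and mₖ₊₁ = dₖaₖ − mₖ, dₖ₊₁ = (n − mₖ₊₁²)/dₖ, aₖ₊₁ = ⌊(a₀+mₖ₊₁)/dₖ₊₁⌋:
  k=1: m=29, d=2, a=29
  k=2: m=29, d=1, a=58
d=1 and a=2a₀=58 at k=2, so the next step gives (m, d) = (29, 2) again — its k=1 value — and the period has length 2.

[29; 29, 58]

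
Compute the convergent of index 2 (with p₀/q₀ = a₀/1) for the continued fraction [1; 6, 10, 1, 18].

Using pₖ = aₖpₖ₋₁ + pₖ₋₂, qₖ = aₖqₖ₋₁ + qₖ₋₂ (with p₋₁=1, p₋₂=0, q₋₁=0, q₋₂=1):
  k=0: a=1, p=1, q=1
  k=1: a=6, p=7, q=6
  k=2: a=10, p=71, q=61

71/61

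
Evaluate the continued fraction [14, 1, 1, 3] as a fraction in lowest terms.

Using pₖ = aₖpₖ₋₁ + pₖ₋₂ and qₖ = aₖqₖ₋₁ + qₖ₋₂:
  k=0: a=14, p=14, q=1
  k=1: a=1, p=15, q=1
  k=2: a=1, p=29, q=2
  k=3: a=3, p=102, q=7

102/7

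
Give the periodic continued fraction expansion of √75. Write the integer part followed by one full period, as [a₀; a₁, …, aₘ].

[8; 1, 1, 1, 16]

a₀ = ⌊√75⌋ = 8.
With m₀=0, d₀=1 and mₖ₊₁ = dₖaₖ − mₖ, dₖ₊₁ = (n − mₖ₊₁²)/dₖ, aₖ₊₁ = ⌊(a₀+mₖ₊₁)/dₖ₊₁⌋:
  k=1: m=8, d=11, a=1
  k=2: m=3, d=6, a=1
  k=3: m=3, d=11, a=1
  k=4: m=8, d=1, a=16
d=1 and a=2a₀=16 at k=4, so the next step gives (m, d) = (8, 11) again — its k=1 value — and the period has length 4.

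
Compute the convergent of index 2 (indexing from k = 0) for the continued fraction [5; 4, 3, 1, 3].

Using pₖ = aₖpₖ₋₁ + pₖ₋₂, qₖ = aₖqₖ₋₁ + qₖ₋₂ (with p₋₁=1, p₋₂=0, q₋₁=0, q₋₂=1):
  k=0: a=5, p=5, q=1
  k=1: a=4, p=21, q=4
  k=2: a=3, p=68, q=13

68/13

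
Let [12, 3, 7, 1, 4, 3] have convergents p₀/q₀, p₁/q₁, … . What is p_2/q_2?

271/22

Using pₖ = aₖpₖ₋₁ + pₖ₋₂, qₖ = aₖqₖ₋₁ + qₖ₋₂ (with p₋₁=1, p₋₂=0, q₋₁=0, q₋₂=1):
  k=0: a=12, p=12, q=1
  k=1: a=3, p=37, q=3
  k=2: a=7, p=271, q=22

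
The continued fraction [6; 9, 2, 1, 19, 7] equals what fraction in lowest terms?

Using pₖ = aₖpₖ₋₁ + pₖ₋₂ and qₖ = aₖqₖ₋₁ + qₖ₋₂:
  k=0: a=6, p=6, q=1
  k=1: a=9, p=55, q=9
  k=2: a=2, p=116, q=19
  k=3: a=1, p=171, q=28
  k=4: a=19, p=3365, q=551
  k=5: a=7, p=23726, q=3885

23726/3885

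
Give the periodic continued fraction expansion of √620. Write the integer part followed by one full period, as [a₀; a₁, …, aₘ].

[24; 1, 8, 1, 48]

a₀ = ⌊√620⌋ = 24.
With m₀=0, d₀=1 and mₖ₊₁ = dₖaₖ − mₖ, dₖ₊₁ = (n − mₖ₊₁²)/dₖ, aₖ₊₁ = ⌊(a₀+mₖ₊₁)/dₖ₊₁⌋:
  k=1: m=24, d=44, a=1
  k=2: m=20, d=5, a=8
  k=3: m=20, d=44, a=1
  k=4: m=24, d=1, a=48
d=1 and a=2a₀=48 at k=4, so the next step gives (m, d) = (24, 44) again — its k=1 value — and the period has length 4.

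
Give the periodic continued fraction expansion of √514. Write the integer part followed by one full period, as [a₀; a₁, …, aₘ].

[22; 1, 2, 22, 2, 1, 44]

a₀ = ⌊√514⌋ = 22.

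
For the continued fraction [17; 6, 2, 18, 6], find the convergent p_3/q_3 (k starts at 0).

4117/240

Using pₖ = aₖpₖ₋₁ + pₖ₋₂, qₖ = aₖqₖ₋₁ + qₖ₋₂ (with p₋₁=1, p₋₂=0, q₋₁=0, q₋₂=1):
  k=0: a=17, p=17, q=1
  k=1: a=6, p=103, q=6
  k=2: a=2, p=223, q=13
  k=3: a=18, p=4117, q=240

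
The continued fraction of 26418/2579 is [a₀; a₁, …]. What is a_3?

26418 = 10·2579 + 628   →  a_0 = 10
2579 = 4·628 + 67   →  a_1 = 4
628 = 9·67 + 25   →  a_2 = 9
67 = 2·25 + 17   →  a_3 = 2

2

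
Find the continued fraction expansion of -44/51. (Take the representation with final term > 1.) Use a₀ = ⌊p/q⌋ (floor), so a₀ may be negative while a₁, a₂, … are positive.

[-1; 7, 3, 2]

-44 = -1·51 + 7
51 = 7·7 + 2
7 = 3·2 + 1
2 = 2·1 + 0  (stop)
So -44/51 = [-1; 7, 3, 2].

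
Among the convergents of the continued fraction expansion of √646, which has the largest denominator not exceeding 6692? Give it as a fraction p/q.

77495/3049

√646 = [25; 2, 2, 2, 50, …] (period length 4).
Convergents:
  p_0/q_0 = 25/1
  p_1/q_1 = 51/2
  p_2/q_2 = 127/5
  p_3/q_3 = 305/12
  p_4/q_4 = 15377/605
  p_5/q_5 = 31059/1222
  p_6/q_6 = 77495/3049
  p_7/q_7 = 186049/7320
q_6 = 3049 ≤ 6692 < 7320 = q_7, so the answer is 77495/3049.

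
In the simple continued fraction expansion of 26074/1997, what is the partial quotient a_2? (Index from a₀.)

1

26074 = 13·1997 + 113   →  a_0 = 13
1997 = 17·113 + 76   →  a_1 = 17
113 = 1·76 + 37   →  a_2 = 1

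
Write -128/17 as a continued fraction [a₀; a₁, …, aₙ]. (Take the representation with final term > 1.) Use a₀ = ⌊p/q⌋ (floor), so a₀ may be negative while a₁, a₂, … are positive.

-128 = -8×17 + 8
17 = 2×8 + 1
8 = 8×1 + 0  (stop)
So -128/17 = [-8; 2, 8].

[-8; 2, 8]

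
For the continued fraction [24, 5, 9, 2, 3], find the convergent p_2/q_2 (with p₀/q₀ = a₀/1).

1113/46

Using pₖ = aₖpₖ₋₁ + pₖ₋₂, qₖ = aₖqₖ₋₁ + qₖ₋₂ (with p₋₁=1, p₋₂=0, q₋₁=0, q₋₂=1):
  k=0: a=24, p=24, q=1
  k=1: a=5, p=121, q=5
  k=2: a=9, p=1113, q=46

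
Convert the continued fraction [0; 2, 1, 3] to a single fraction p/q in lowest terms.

4/11

Using pₖ = aₖpₖ₋₁ + pₖ₋₂ and qₖ = aₖqₖ₋₁ + qₖ₋₂:
  k=0: a=0, p=0, q=1
  k=1: a=2, p=1, q=2
  k=2: a=1, p=1, q=3
  k=3: a=3, p=4, q=11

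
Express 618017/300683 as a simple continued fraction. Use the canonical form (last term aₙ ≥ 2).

618017 = 2·300683 + 16651
300683 = 18·16651 + 965
16651 = 17·965 + 246
965 = 3·246 + 227
246 = 1·227 + 19
227 = 11·19 + 18
19 = 1·18 + 1
18 = 18·1 + 0  (stop)
So 618017/300683 = [2; 18, 17, 3, 1, 11, 1, 18].

[2; 18, 17, 3, 1, 11, 1, 18]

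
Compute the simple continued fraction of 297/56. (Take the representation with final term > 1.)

297 = 5·56 + 17
56 = 3·17 + 5
17 = 3·5 + 2
5 = 2·2 + 1
2 = 2·1 + 0  (stop)
So 297/56 = [5; 3, 3, 2, 2].

[5; 3, 3, 2, 2]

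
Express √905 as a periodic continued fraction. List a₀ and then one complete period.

a₀ = ⌊√905⌋ = 30.
With m₀=0, d₀=1 and mₖ₊₁ = dₖaₖ − mₖ, dₖ₊₁ = (n − mₖ₊₁²)/dₖ, aₖ₊₁ = ⌊(a₀+mₖ₊₁)/dₖ₊₁⌋:
  k=1: m=30, d=5, a=12
  k=2: m=30, d=1, a=60
d=1 and a=2a₀=60 at k=2, so the next step gives (m, d) = (30, 5) again — its k=1 value — and the period has length 2.

[30; 12, 60]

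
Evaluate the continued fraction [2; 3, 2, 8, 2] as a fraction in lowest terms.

286/125

Using pₖ = aₖpₖ₋₁ + pₖ₋₂ and qₖ = aₖqₖ₋₁ + qₖ₋₂:
  k=0: a=2, p=2, q=1
  k=1: a=3, p=7, q=3
  k=2: a=2, p=16, q=7
  k=3: a=8, p=135, q=59
  k=4: a=2, p=286, q=125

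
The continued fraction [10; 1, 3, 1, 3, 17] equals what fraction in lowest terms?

Fold from the inside: start with 17/1.
  3 + 1/17 = 52/17
  1 + 17/52 = 69/52
  3 + 52/69 = 259/69
  1 + 69/259 = 328/259
  10 + 259/328 = 3539/328

3539/328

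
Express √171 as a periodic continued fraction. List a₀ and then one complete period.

a₀ = ⌊√171⌋ = 13.
With m₀=0, d₀=1 and mₖ₊₁ = dₖaₖ − mₖ, dₖ₊₁ = (n − mₖ₊₁²)/dₖ, aₖ₊₁ = ⌊(a₀+mₖ₊₁)/dₖ₊₁⌋:
  k=1: m=13, d=2, a=13
  k=2: m=13, d=1, a=26
d=1 and a=2a₀=26 at k=2, so the next step gives (m, d) = (13, 2) again — its k=1 value — and the period has length 2.

[13; 13, 26]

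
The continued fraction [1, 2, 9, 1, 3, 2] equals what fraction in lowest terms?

273/185

Fold from the inside: start with 2/1.
  3 + 1/2 = 7/2
  1 + 2/7 = 9/7
  9 + 7/9 = 88/9
  2 + 9/88 = 185/88
  1 + 88/185 = 273/185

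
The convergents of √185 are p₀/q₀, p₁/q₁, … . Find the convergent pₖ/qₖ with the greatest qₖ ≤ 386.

√185 = [13; 1, 1, 1, 1, 26, …] (period length 5).
Convergents:
  p_0/q_0 = 13/1
  p_1/q_1 = 14/1
  p_2/q_2 = 27/2
  p_3/q_3 = 41/3
  p_4/q_4 = 68/5
  p_5/q_5 = 1809/133
  p_6/q_6 = 1877/138
  p_7/q_7 = 3686/271
  p_8/q_8 = 5563/409
q_7 = 271 ≤ 386 < 409 = q_8, so the answer is 3686/271.

3686/271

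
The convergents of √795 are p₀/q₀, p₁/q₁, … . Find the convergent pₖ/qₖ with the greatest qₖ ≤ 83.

√795 = [28; 5, 9, 5, 56, …] (period length 4).
Convergents:
  p_0/q_0 = 28/1
  p_1/q_1 = 141/5
  p_2/q_2 = 1297/46
  p_3/q_3 = 6626/235
q_2 = 46 ≤ 83 < 235 = q_3, so the answer is 1297/46.

1297/46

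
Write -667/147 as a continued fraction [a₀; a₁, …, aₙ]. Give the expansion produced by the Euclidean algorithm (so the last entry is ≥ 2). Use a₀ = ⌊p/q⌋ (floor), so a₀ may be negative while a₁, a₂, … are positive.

-667 = -5·147 + 68
147 = 2·68 + 11
68 = 6·11 + 2
11 = 5·2 + 1
2 = 2·1 + 0  (stop)
So -667/147 = [-5; 2, 6, 5, 2].

[-5; 2, 6, 5, 2]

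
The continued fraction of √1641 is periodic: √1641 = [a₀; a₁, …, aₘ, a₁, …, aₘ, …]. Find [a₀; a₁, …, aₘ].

[40; 1, 1, 26, 1, 1, 80]

a₀ = ⌊√1641⌋ = 40.
With m₀=0, d₀=1 and mₖ₊₁ = dₖaₖ − mₖ, dₖ₊₁ = (n − mₖ₊₁²)/dₖ, aₖ₊₁ = ⌊(a₀+mₖ₊₁)/dₖ₊₁⌋:
  k=1: m=40, d=41, a=1
  k=2: m=1, d=40, a=1
  k=3: m=39, d=3, a=26
  k=4: m=39, d=40, a=1
  k=5: m=1, d=41, a=1
  k=6: m=40, d=1, a=80
d=1 and a=2a₀=80 at k=6, so the next step gives (m, d) = (40, 41) again — its k=1 value — and the period has length 6.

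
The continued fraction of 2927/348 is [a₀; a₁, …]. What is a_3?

2927 = 8·348 + 143   →  a_0 = 8
348 = 2·143 + 62   →  a_1 = 2
143 = 2·62 + 19   →  a_2 = 2
62 = 3·19 + 5   →  a_3 = 3

3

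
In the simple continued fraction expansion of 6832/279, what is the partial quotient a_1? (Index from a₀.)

6832 = 24·279 + 136   →  a_0 = 24
279 = 2·136 + 7   →  a_1 = 2

2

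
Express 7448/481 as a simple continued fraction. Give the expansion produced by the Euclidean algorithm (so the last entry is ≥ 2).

7448 = 15*481 + 233
481 = 2*233 + 15
233 = 15*15 + 8
15 = 1*8 + 7
8 = 1*7 + 1
7 = 7*1 + 0  (stop)
So 7448/481 = [15; 2, 15, 1, 1, 7].

[15; 2, 15, 1, 1, 7]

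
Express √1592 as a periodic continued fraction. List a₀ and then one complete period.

a₀ = ⌊√1592⌋ = 39.

[39; 1, 8, 1, 78]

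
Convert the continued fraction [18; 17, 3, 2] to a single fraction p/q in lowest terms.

Using pₖ = aₖpₖ₋₁ + pₖ₋₂ and qₖ = aₖqₖ₋₁ + qₖ₋₂:
  k=0: a=18, p=18, q=1
  k=1: a=17, p=307, q=17
  k=2: a=3, p=939, q=52
  k=3: a=2, p=2185, q=121

2185/121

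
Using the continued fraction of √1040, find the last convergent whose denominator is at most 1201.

33281/1032

√1040 = [32; 4, 64, …] (period length 2).
Convergents:
  p_0/q_0 = 32/1
  p_1/q_1 = 129/4
  p_2/q_2 = 8288/257
  p_3/q_3 = 33281/1032
  p_4/q_4 = 2138272/66305
q_3 = 1032 ≤ 1201 < 66305 = q_4, so the answer is 33281/1032.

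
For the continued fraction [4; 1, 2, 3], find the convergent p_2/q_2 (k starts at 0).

14/3

Using pₖ = aₖpₖ₋₁ + pₖ₋₂, qₖ = aₖqₖ₋₁ + qₖ₋₂ (with p₋₁=1, p₋₂=0, q₋₁=0, q₋₂=1):
  k=0: a=4, p=4, q=1
  k=1: a=1, p=5, q=1
  k=2: a=2, p=14, q=3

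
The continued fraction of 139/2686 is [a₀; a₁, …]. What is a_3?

11

139 = 0·2686 + 139   →  a_0 = 0
2686 = 19·139 + 45   →  a_1 = 19
139 = 3·45 + 4   →  a_2 = 3
45 = 11·4 + 1   →  a_3 = 11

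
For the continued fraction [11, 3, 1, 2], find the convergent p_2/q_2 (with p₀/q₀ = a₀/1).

Using pₖ = aₖpₖ₋₁ + pₖ₋₂, qₖ = aₖqₖ₋₁ + qₖ₋₂ (with p₋₁=1, p₋₂=0, q₋₁=0, q₋₂=1):
  k=0: a=11, p=11, q=1
  k=1: a=3, p=34, q=3
  k=2: a=1, p=45, q=4

45/4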